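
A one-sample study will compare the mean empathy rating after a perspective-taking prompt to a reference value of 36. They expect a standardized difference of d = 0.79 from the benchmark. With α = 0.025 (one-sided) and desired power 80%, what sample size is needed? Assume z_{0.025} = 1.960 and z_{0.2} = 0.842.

For a one-sample test: n = ((z_{α} + z_β) / d)².
z_{α} + z_β = 1.960 + 0.842 = 2.802.
n = (2.802 / 0.79)² = 3.547² = 12.58.
Round up.

n = 13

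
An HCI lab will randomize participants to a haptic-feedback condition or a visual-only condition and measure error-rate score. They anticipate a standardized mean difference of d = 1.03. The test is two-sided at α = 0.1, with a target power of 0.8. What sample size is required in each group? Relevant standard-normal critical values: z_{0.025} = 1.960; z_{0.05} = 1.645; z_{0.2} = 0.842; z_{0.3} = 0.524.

For two independent groups with equal n: n = 2·((z_{α/2} + z_β) / d)².
z_{α/2} + z_β = 1.645 + 0.842 = 2.487.
n = 2 × (2.487 / 1.03)² = 2 × 2.415² = 2 × 5.83 = 11.7.
Round up to the next whole participant.

n = 12 per group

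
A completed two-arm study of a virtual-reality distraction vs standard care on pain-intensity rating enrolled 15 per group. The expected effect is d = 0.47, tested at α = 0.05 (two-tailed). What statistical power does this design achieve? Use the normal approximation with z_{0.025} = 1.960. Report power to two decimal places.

power ≈ 0.25

For two equal groups, power = Φ(d·√(n/2) − z_{α/2}).
d·√(n/2) = 0.47 × √(15/2) = 0.47 × 2.739 = 1.287.
z_β = 1.287 − 1.960 = -0.673.
Power = Φ(-0.673) = 0.251.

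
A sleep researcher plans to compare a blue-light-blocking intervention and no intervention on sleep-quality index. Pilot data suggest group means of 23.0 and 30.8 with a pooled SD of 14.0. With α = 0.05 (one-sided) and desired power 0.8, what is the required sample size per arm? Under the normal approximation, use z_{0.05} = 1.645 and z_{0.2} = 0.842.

Cohen's d = |M₁ − M₂| / SD_pooled = |23.0 − 30.8| / 14.0 = 7.8 / 14.0 = 0.557.
For two independent groups with equal n: n = 2·((z_{α} + z_β) / d)².
z_{α} + z_β = 1.645 + 0.842 = 2.487.
n = 2 × (2.487 / 0.557)² = 2 × 4.465² = 2 × 19.94 = 39.9.
Round up to the next whole participant.

n = 40 per group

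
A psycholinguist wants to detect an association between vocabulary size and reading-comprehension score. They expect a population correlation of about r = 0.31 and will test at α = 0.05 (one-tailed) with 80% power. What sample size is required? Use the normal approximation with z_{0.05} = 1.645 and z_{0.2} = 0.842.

Fisher's z: C = ½·ln((1+r)/(1−r)) = ½·ln(1.8986) = 0.3205.
n = ((z_{α} + z_β)/C)² + 3.
(1.645 + 0.842) / 0.3205 = 2.487 / 0.3205 = 7.760.
n = 7.760² + 3 = 60.21 + 3 = 63.2.
Round up.

n = 64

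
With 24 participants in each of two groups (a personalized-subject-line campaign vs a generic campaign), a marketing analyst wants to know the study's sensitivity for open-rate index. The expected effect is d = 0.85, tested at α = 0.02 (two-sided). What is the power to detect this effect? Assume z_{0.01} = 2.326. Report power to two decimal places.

power ≈ 0.73

For two equal groups, power = Φ(d·√(n/2) − z_{α/2}).
d·√(n/2) = 0.85 × √(24/2) = 0.85 × 3.464 = 2.944.
z_β = 2.944 − 2.326 = 0.618.
Power = Φ(0.618) = 0.732.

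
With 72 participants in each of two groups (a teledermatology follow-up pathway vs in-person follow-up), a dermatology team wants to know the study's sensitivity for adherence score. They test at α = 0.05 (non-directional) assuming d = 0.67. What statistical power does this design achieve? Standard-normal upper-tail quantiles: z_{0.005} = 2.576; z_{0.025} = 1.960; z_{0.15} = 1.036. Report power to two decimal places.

For two equal groups, power = Φ(d·√(n/2) − z_{α/2}).
d·√(n/2) = 0.67 × √(72/2) = 0.67 × 6.000 = 4.020.
z_β = 4.020 − 1.960 = 2.060.
Power = Φ(2.060) = 0.980.

power ≈ 0.98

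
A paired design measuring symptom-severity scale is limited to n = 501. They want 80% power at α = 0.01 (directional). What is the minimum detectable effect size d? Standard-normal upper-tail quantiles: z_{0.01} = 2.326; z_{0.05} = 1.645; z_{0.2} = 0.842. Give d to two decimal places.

For a single sample (or paired design) of n = 501: d_min = (z_{α} + z_β)/√n.
z-sum = 2.326 + 0.842 = 3.168.
d_min = 3.168 / √501 = 3.168 / 22.383 = 0.142.

d_min ≈ 0.14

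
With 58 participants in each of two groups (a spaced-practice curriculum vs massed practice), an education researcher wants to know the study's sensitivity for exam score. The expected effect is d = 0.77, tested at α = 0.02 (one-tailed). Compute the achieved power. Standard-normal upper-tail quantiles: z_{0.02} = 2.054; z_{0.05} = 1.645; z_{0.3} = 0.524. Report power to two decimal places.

For two equal groups, power = Φ(d·√(n/2) − z_{α}).
d·√(n/2) = 0.77 × √(58/2) = 0.77 × 5.385 = 4.147.
z_β = 4.147 − 2.054 = 2.093.
Power = Φ(2.093) = 0.982.

power ≈ 0.98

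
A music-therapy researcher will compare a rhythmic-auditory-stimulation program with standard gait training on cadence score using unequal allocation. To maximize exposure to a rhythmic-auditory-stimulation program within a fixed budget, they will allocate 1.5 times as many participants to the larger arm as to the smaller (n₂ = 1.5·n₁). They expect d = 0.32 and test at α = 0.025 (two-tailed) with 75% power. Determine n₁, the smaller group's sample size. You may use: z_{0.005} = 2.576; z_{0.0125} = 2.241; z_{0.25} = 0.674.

n₁ = 139

With allocation ratio k = n₂/n₁ = 1.5, Var(x̄₁−x̄₂) = σ²(1/n₁ + 1/(k·n₁)) = σ²·(k+1)/(k·n₁).
So n₁ = (1 + 1/k)·((z_{α/2} + z_β)/d)² = 1.667 × (2.915/0.32)².
n₁ = 1.667 × 82.98 = 138.3.
Round up: n₁ = 139, giving n₂ = ⌈1.5 × 139⌉ = ⌈208.5⌉ = 209.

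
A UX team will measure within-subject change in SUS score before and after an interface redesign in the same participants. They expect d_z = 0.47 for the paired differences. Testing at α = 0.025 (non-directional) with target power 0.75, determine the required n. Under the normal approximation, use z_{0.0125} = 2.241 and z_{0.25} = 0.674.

For a paired (one-sample on differences) test: n = ((z_{α/2} + z_β) / d)².
z_{α/2} + z_β = 2.241 + 0.674 = 2.915.
n = (2.915 / 0.47)² = 6.202² = 38.47.
Round up.

n = 39 pairs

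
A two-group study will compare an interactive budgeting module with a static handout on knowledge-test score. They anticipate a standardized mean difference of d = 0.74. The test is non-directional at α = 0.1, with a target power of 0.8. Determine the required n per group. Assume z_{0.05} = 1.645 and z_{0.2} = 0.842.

n = 23 per group

For two independent groups with equal n: n = 2·((z_{α/2} + z_β) / d)².
z_{α/2} + z_β = 1.645 + 0.842 = 2.487.
n = 2 × (2.487 / 0.74)² = 2 × 3.361² = 2 × 11.30 = 22.6.
Round up to the next whole participant.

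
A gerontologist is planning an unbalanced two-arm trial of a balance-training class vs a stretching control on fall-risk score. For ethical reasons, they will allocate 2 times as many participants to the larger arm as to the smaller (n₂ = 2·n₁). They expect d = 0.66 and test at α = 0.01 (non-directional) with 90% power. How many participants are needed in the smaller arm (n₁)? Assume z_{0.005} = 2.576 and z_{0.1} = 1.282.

With allocation ratio k = n₂/n₁ = 2, Var(x̄₁−x̄₂) = σ²(1/n₁ + 1/(k·n₁)) = σ²·(k+1)/(k·n₁).
So n₁ = (1 + 1/k)·((z_{α/2} + z_β)/d)² = 1.500 × (3.858/0.66)².
n₁ = 1.500 × 34.17 = 51.3.
Round up: n₁ = 52, giving n₂ = 2 × 52 = 104.

n₁ = 52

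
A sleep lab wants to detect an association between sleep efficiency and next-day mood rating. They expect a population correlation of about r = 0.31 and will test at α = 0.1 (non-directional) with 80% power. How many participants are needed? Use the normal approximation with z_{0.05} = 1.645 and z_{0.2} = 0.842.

Fisher's z: C = ½·ln((1+r)/(1−r)) = ½·ln(1.8986) = 0.3205.
n = ((z_{α/2} + z_β)/C)² + 3.
(1.645 + 0.842) / 0.3205 = 2.487 / 0.3205 = 7.760.
n = 7.760² + 3 = 60.21 + 3 = 63.2.
Round up.

n = 64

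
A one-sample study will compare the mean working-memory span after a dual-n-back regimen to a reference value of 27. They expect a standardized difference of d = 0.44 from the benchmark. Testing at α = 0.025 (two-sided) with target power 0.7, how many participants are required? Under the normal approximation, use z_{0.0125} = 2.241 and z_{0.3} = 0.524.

n = 40

For a one-sample test: n = ((z_{α/2} + z_β) / d)².
z_{α/2} + z_β = 2.241 + 0.524 = 2.765.
n = (2.765 / 0.44)² = 6.284² = 39.49.
Round up.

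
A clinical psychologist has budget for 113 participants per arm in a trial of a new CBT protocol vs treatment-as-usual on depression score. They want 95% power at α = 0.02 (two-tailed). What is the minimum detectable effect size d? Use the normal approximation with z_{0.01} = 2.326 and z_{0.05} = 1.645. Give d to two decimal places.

For two independent groups of n = 113 each: d_min = (z_{α/2} + z_β)·√(2/n).
z-sum = 2.326 + 1.645 = 3.971.
d_min = 3.971 × √(2/113) = 3.971 × 0.1330 = 0.528.

d_min ≈ 0.53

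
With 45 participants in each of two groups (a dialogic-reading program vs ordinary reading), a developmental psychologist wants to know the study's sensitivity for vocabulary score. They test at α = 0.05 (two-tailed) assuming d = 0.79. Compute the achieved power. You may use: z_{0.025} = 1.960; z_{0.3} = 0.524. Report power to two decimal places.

For two equal groups, power = Φ(d·√(n/2) − z_{α/2}).
d·√(n/2) = 0.79 × √(45/2) = 0.79 × 4.743 = 3.747.
z_β = 3.747 − 1.960 = 1.787.
Power = Φ(1.787) = 0.963.

power ≈ 0.96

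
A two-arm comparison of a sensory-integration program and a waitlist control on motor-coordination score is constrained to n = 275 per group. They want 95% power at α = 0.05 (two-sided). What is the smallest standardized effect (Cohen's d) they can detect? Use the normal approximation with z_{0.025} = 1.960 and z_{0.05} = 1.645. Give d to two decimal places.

d_min ≈ 0.31

For two independent groups of n = 275 each: d_min = (z_{α/2} + z_β)·√(2/n).
z-sum = 1.960 + 1.645 = 3.605.
d_min = 3.605 × √(2/275) = 3.605 × 0.0853 = 0.307.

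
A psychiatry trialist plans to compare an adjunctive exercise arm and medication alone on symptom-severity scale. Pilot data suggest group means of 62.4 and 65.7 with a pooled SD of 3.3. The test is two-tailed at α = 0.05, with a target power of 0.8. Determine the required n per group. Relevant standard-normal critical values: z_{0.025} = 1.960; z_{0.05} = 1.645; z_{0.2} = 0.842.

Cohen's d = |M₁ − M₂| / SD_pooled = |62.4 − 65.7| / 3.3 = 3.3 / 3.3 = 1.000.
For two independent groups with equal n: n = 2·((z_{α/2} + z_β) / d)².
z_{α/2} + z_β = 1.960 + 0.842 = 2.802.
n = 2 × (2.802 / 1.000)² = 2 × 2.802² = 2 × 7.85 = 15.7.
Round up to the next whole participant.

n = 16 per group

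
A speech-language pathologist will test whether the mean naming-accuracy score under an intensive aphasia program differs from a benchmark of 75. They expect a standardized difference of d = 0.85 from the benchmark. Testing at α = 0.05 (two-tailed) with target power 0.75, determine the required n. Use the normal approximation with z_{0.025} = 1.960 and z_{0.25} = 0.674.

n = 10

For a one-sample test: n = ((z_{α/2} + z_β) / d)².
z_{α/2} + z_β = 1.960 + 0.674 = 2.634.
n = (2.634 / 0.85)² = 3.099² = 9.60.
Round up.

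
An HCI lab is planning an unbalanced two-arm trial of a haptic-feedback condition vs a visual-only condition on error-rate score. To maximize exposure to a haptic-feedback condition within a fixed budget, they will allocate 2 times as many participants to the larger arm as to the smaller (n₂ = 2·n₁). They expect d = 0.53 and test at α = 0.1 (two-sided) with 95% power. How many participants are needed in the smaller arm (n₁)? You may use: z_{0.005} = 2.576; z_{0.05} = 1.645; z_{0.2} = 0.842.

With allocation ratio k = n₂/n₁ = 2, Var(x̄₁−x̄₂) = σ²(1/n₁ + 1/(k·n₁)) = σ²·(k+1)/(k·n₁).
So n₁ = (1 + 1/k)·((z_{α/2} + z_β)/d)² = 1.500 × (3.290/0.53)².
n₁ = 1.500 × 38.53 = 57.8.
Round up: n₁ = 58, giving n₂ = 2 × 58 = 116.

n₁ = 58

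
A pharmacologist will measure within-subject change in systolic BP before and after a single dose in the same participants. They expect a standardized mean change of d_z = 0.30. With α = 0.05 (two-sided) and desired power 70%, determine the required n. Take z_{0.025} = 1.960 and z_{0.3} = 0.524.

n = 69 pairs

For a paired (one-sample on differences) test: n = ((z_{α/2} + z_β) / d)².
z_{α/2} + z_β = 1.960 + 0.524 = 2.484.
n = (2.484 / 0.30)² = 8.280² = 68.56.
Round up.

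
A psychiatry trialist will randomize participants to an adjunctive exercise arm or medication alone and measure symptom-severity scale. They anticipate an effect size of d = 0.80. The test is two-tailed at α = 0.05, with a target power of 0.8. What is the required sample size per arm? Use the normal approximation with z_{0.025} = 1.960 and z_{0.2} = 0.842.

n = 25 per group

For two independent groups with equal n: n = 2·((z_{α/2} + z_β) / d)².
z_{α/2} + z_β = 1.960 + 0.842 = 2.802.
n = 2 × (2.802 / 0.80)² = 2 × 3.502² = 2 × 12.27 = 24.5.
Round up to the next whole participant.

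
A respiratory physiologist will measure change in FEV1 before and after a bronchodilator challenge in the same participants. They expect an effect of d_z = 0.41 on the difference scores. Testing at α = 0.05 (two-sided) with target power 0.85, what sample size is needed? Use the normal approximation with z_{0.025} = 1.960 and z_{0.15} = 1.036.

For a paired (one-sample on differences) test: n = ((z_{α/2} + z_β) / d)².
z_{α/2} + z_β = 1.960 + 1.036 = 2.996.
n = (2.996 / 0.41)² = 7.307² = 53.40.
Round up.

n = 54 pairs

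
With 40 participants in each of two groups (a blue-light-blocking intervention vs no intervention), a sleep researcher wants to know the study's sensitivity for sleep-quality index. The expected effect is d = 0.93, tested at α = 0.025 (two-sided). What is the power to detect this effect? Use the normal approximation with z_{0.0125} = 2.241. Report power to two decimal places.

For two equal groups, power = Φ(d·√(n/2) − z_{α/2}).
d·√(n/2) = 0.93 × √(40/2) = 0.93 × 4.472 = 4.159.
z_β = 4.159 − 2.241 = 1.918.
Power = Φ(1.918) = 0.972.

power ≈ 0.97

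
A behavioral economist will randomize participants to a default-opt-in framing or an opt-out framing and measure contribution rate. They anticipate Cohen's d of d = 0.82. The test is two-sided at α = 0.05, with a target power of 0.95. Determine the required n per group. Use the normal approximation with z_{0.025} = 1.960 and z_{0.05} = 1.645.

n = 39 per group

For two independent groups with equal n: n = 2·((z_{α/2} + z_β) / d)².
z_{α/2} + z_β = 1.960 + 1.645 = 3.605.
n = 2 × (3.605 / 0.82)² = 2 × 4.396² = 2 × 19.33 = 38.7.
Round up to the next whole participant.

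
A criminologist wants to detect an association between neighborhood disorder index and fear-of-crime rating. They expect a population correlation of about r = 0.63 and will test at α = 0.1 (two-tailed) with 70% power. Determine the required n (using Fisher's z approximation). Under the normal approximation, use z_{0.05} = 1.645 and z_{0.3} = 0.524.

Fisher's z: C = ½·ln((1+r)/(1−r)) = ½·ln(4.4054) = 0.7414.
n = ((z_{α/2} + z_β)/C)² + 3.
(1.645 + 0.524) / 0.7414 = 2.169 / 0.7414 = 2.926.
n = 2.926² + 3 = 8.56 + 3 = 11.6.
Round up.

n = 12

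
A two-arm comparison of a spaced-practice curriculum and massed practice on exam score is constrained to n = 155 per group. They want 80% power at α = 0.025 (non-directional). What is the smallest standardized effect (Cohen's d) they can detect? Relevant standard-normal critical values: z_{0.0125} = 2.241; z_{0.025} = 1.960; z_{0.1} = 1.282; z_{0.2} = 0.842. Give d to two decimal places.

For two independent groups of n = 155 each: d_min = (z_{α/2} + z_β)·√(2/n).
z-sum = 2.241 + 0.842 = 3.083.
d_min = 3.083 × √(2/155) = 3.083 × 0.1136 = 0.350.

d_min ≈ 0.35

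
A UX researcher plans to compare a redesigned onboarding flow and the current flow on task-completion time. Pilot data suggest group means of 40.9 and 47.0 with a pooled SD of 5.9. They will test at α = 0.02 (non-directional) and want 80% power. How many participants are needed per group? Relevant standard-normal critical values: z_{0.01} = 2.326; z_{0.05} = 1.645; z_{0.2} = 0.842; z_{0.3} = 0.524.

n = 19 per group

Cohen's d = |M₁ − M₂| / SD_pooled = |40.9 − 47.0| / 5.9 = 6.1 / 5.9 = 1.034.
For two independent groups with equal n: n = 2·((z_{α/2} + z_β) / d)².
z_{α/2} + z_β = 2.326 + 0.842 = 3.168.
n = 2 × (3.168 / 1.034)² = 2 × 3.064² = 2 × 9.39 = 18.8.
Round up to the next whole participant.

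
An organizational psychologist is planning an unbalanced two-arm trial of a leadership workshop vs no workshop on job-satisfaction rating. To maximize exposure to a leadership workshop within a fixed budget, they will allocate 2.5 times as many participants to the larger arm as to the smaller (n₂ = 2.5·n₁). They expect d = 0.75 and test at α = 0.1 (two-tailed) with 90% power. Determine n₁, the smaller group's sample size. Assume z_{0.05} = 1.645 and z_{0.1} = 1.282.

With allocation ratio k = n₂/n₁ = 2.5, Var(x̄₁−x̄₂) = σ²(1/n₁ + 1/(k·n₁)) = σ²·(k+1)/(k·n₁).
So n₁ = (1 + 1/k)·((z_{α/2} + z_β)/d)² = 1.400 × (2.927/0.75)².
n₁ = 1.400 × 15.23 = 21.3.
Round up: n₁ = 22, giving n₂ = 2.5 × 22 = 55.

n₁ = 22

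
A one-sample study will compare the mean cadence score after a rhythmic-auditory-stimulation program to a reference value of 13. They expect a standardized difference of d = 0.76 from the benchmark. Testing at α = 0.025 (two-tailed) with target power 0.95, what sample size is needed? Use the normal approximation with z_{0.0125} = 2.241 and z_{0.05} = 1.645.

n = 27

For a one-sample test: n = ((z_{α/2} + z_β) / d)².
z_{α/2} + z_β = 2.241 + 1.645 = 3.886.
n = (3.886 / 0.76)² = 5.113² = 26.14.
Round up.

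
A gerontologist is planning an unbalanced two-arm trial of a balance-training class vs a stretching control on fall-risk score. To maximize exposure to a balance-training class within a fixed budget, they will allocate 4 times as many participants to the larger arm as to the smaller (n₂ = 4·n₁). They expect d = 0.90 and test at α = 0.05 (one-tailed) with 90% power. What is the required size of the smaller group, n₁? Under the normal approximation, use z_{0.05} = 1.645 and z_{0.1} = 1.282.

n₁ = 14

With allocation ratio k = n₂/n₁ = 4, Var(x̄₁−x̄₂) = σ²(1/n₁ + 1/(k·n₁)) = σ²·(k+1)/(k·n₁).
So n₁ = (1 + 1/k)·((z_{α} + z_β)/d)² = 1.250 × (2.927/0.90)².
n₁ = 1.250 × 10.58 = 13.2.
Round up: n₁ = 14, giving n₂ = 4 × 14 = 56.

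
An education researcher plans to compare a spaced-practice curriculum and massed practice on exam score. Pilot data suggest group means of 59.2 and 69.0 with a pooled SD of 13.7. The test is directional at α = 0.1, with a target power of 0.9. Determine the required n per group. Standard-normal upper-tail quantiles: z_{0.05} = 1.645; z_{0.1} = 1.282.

n = 26 per group

Cohen's d = |M₁ − M₂| / SD_pooled = |59.2 − 69.0| / 13.7 = 9.8 / 13.7 = 0.715.
For two independent groups with equal n: n = 2·((z_{α} + z_β) / d)².
z_{α} + z_β = 1.282 + 1.282 = 2.564.
n = 2 × (2.564 / 0.715)² = 2 × 3.586² = 2 × 12.86 = 25.7.
Round up to the next whole participant.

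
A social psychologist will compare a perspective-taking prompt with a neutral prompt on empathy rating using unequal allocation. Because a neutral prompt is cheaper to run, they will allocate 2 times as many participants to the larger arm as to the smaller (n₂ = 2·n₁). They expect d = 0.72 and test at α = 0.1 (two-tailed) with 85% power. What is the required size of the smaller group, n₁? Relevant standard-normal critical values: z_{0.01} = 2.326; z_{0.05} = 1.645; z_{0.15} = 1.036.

n₁ = 21

With allocation ratio k = n₂/n₁ = 2, Var(x̄₁−x̄₂) = σ²(1/n₁ + 1/(k·n₁)) = σ²·(k+1)/(k·n₁).
So n₁ = (1 + 1/k)·((z_{α/2} + z_β)/d)² = 1.500 × (2.681/0.72)².
n₁ = 1.500 × 13.87 = 20.8.
Round up: n₁ = 21, giving n₂ = 2 × 21 = 42.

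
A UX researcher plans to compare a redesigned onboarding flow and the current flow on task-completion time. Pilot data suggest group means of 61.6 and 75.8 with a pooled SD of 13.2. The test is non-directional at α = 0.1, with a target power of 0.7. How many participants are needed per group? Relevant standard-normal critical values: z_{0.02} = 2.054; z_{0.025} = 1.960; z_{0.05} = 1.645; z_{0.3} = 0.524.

n = 9 per group

Cohen's d = |M₁ − M₂| / SD_pooled = |61.6 − 75.8| / 13.2 = 14.2 / 13.2 = 1.076.
For two independent groups with equal n: n = 2·((z_{α/2} + z_β) / d)².
z_{α/2} + z_β = 1.645 + 0.524 = 2.169.
n = 2 × (2.169 / 1.076)² = 2 × 2.016² = 2 × 4.06 = 8.1.
Round up to the next whole participant.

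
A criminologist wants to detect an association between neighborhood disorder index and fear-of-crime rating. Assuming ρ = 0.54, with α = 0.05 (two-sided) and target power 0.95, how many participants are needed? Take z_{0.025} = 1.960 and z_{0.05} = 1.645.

Fisher's z: C = ½·ln((1+r)/(1−r)) = ½·ln(3.3478) = 0.6042.
n = ((z_{α/2} + z_β)/C)² + 3.
(1.960 + 1.645) / 0.6042 = 3.605 / 0.6042 = 5.967.
n = 5.967² + 3 = 35.60 + 3 = 38.6.
Round up.

n = 39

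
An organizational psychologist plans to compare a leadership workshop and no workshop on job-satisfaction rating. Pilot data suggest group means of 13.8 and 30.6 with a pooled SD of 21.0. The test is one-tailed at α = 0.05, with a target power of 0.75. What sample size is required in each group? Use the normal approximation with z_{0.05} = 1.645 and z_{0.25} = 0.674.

Cohen's d = |M₁ − M₂| / SD_pooled = |13.8 − 30.6| / 21.0 = 16.8 / 21.0 = 0.800.
For two independent groups with equal n: n = 2·((z_{α} + z_β) / d)².
z_{α} + z_β = 1.645 + 0.674 = 2.319.
n = 2 × (2.319 / 0.800)² = 2 × 2.899² = 2 × 8.40 = 16.8.
Round up to the next whole participant.

n = 17 per group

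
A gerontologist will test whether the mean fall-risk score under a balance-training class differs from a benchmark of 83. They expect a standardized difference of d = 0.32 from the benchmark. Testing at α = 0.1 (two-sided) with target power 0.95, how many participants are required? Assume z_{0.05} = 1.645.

For a one-sample test: n = ((z_{α/2} + z_β) / d)².
z_{α/2} + z_β = 1.645 + 1.645 = 3.290.
n = (3.290 / 0.32)² = 10.281² = 105.70.
Round up.

n = 106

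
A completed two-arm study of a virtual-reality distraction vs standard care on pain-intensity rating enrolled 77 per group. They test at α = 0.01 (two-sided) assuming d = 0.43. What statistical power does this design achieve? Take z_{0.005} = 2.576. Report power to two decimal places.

For two equal groups, power = Φ(d·√(n/2) − z_{α/2}).
d·√(n/2) = 0.43 × √(77/2) = 0.43 × 6.205 = 2.668.
z_β = 2.668 − 2.576 = 0.092.
Power = Φ(0.092) = 0.537.

power ≈ 0.54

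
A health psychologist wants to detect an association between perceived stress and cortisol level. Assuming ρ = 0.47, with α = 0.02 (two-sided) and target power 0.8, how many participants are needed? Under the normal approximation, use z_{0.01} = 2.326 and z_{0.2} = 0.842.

n = 42

Fisher's z: C = ½·ln((1+r)/(1−r)) = ½·ln(2.7736) = 0.5101.
n = ((z_{α/2} + z_β)/C)² + 3.
(2.326 + 0.842) / 0.5101 = 3.168 / 0.5101 = 6.211.
n = 6.211² + 3 = 38.57 + 3 = 41.6.
Round up.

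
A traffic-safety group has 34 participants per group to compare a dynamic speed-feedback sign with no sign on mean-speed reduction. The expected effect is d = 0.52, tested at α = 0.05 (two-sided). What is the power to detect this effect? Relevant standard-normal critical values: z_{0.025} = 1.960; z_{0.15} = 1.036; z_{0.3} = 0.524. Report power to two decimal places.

For two equal groups, power = Φ(d·√(n/2) − z_{α/2}).
d·√(n/2) = 0.52 × √(34/2) = 0.52 × 4.123 = 2.144.
z_β = 2.144 − 1.960 = 0.184.
Power = Φ(0.184) = 0.573.

power ≈ 0.57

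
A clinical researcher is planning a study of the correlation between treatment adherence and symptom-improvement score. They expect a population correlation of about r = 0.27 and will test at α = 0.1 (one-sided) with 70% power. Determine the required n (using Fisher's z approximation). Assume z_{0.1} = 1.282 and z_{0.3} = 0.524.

n = 46

Fisher's z: C = ½·ln((1+r)/(1−r)) = ½·ln(1.7397) = 0.2769.
n = ((z_{α} + z_β)/C)² + 3.
(1.282 + 0.524) / 0.2769 = 1.806 / 0.2769 = 6.522.
n = 6.522² + 3 = 42.54 + 3 = 45.5.
Round up.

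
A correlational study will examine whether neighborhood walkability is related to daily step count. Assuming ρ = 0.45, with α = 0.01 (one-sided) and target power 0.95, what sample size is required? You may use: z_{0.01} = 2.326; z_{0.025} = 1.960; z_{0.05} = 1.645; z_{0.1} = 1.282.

Fisher's z: C = ½·ln((1+r)/(1−r)) = ½·ln(2.6364) = 0.4847.
n = ((z_{α} + z_β)/C)² + 3.
(2.326 + 1.645) / 0.4847 = 3.971 / 0.4847 = 8.193.
n = 8.193² + 3 = 67.12 + 3 = 70.1.
Round up.

n = 71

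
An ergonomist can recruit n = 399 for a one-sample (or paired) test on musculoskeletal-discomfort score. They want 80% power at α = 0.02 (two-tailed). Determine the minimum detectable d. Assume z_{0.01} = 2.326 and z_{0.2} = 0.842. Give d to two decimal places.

For a single sample (or paired design) of n = 399: d_min = (z_{α/2} + z_β)/√n.
z-sum = 2.326 + 0.842 = 3.168.
d_min = 3.168 / √399 = 3.168 / 19.975 = 0.159.

d_min ≈ 0.16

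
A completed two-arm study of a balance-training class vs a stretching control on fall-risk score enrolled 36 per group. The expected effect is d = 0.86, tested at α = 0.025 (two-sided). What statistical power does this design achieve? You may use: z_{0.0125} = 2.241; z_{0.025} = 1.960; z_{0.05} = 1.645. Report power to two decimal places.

power ≈ 0.92

For two equal groups, power = Φ(d·√(n/2) − z_{α/2}).
d·√(n/2) = 0.86 × √(36/2) = 0.86 × 4.243 = 3.649.
z_β = 3.649 − 2.241 = 1.408.
Power = Φ(1.408) = 0.920.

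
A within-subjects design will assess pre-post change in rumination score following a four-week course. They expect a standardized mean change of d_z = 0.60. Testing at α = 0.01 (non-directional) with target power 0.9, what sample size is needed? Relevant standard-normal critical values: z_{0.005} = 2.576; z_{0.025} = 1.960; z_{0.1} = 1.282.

n = 42 pairs

For a paired (one-sample on differences) test: n = ((z_{α/2} + z_β) / d)².
z_{α/2} + z_β = 2.576 + 1.282 = 3.858.
n = (3.858 / 0.60)² = 6.430² = 41.34.
Round up.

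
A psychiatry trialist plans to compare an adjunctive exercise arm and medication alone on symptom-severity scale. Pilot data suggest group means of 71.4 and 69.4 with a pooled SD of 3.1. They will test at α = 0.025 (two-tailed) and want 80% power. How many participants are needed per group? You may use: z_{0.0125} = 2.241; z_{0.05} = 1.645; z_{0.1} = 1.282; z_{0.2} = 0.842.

Cohen's d = |M₁ − M₂| / SD_pooled = |71.4 − 69.4| / 3.1 = 2.0 / 3.1 = 0.645.
For two independent groups with equal n: n = 2·((z_{α/2} + z_β) / d)².
z_{α/2} + z_β = 2.241 + 0.842 = 3.083.
n = 2 × (3.083 / 0.645)² = 2 × 4.780² = 2 × 22.85 = 45.7.
Round up to the next whole participant.

n = 46 per group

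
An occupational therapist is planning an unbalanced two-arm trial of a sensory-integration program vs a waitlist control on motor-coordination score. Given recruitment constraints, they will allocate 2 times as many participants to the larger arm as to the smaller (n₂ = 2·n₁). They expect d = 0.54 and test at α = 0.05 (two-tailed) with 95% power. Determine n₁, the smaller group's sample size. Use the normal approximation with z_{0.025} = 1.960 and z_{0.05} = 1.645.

n₁ = 67

With allocation ratio k = n₂/n₁ = 2, Var(x̄₁−x̄₂) = σ²(1/n₁ + 1/(k·n₁)) = σ²·(k+1)/(k·n₁).
So n₁ = (1 + 1/k)·((z_{α/2} + z_β)/d)² = 1.500 × (3.605/0.54)².
n₁ = 1.500 × 44.57 = 66.9.
Round up: n₁ = 67, giving n₂ = 2 × 67 = 134.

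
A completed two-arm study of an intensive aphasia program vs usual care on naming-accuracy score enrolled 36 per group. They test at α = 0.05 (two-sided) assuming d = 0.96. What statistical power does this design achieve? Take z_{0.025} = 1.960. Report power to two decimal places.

power ≈ 0.98

For two equal groups, power = Φ(d·√(n/2) − z_{α/2}).
d·√(n/2) = 0.96 × √(36/2) = 0.96 × 4.243 = 4.073.
z_β = 4.073 − 1.960 = 2.113.
Power = Φ(2.113) = 0.983.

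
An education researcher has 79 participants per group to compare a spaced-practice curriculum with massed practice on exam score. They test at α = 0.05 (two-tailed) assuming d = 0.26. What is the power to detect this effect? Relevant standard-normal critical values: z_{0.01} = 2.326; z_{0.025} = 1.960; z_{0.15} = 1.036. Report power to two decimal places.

power ≈ 0.37

For two equal groups, power = Φ(d·√(n/2) − z_{α/2}).
d·√(n/2) = 0.26 × √(79/2) = 0.26 × 6.285 = 1.634.
z_β = 1.634 − 1.960 = -0.326.
Power = Φ(-0.326) = 0.372.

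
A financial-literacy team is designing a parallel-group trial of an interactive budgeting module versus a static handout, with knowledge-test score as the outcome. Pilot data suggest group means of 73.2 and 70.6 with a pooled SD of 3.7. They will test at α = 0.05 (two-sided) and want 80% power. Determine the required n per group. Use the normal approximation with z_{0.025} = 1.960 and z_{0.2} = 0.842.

Cohen's d = |M₁ − M₂| / SD_pooled = |73.2 − 70.6| / 3.7 = 2.6 / 3.7 = 0.703.
For two independent groups with equal n: n = 2·((z_{α/2} + z_β) / d)².
z_{α/2} + z_β = 1.960 + 0.842 = 2.802.
n = 2 × (2.802 / 0.703)² = 2 × 3.986² = 2 × 15.89 = 31.8.
Round up to the next whole participant.

n = 32 per group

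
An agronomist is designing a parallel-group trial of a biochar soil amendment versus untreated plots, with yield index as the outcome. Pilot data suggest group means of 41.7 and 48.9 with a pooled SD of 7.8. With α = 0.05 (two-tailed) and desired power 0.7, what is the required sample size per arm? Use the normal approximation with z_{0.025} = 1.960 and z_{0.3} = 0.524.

n = 15 per group

Cohen's d = |M₁ − M₂| / SD_pooled = |41.7 − 48.9| / 7.8 = 7.2 / 7.8 = 0.923.
For two independent groups with equal n: n = 2·((z_{α/2} + z_β) / d)².
z_{α/2} + z_β = 1.960 + 0.524 = 2.484.
n = 2 × (2.484 / 0.923)² = 2 × 2.691² = 2 × 7.24 = 14.5.
Round up to the next whole participant.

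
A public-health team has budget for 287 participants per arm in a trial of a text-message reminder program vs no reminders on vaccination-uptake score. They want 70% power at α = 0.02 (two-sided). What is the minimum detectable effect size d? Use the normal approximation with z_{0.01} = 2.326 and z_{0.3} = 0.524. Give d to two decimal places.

d_min ≈ 0.24

For two independent groups of n = 287 each: d_min = (z_{α/2} + z_β)·√(2/n).
z-sum = 2.326 + 0.524 = 2.850.
d_min = 2.850 × √(2/287) = 2.850 × 0.0835 = 0.238.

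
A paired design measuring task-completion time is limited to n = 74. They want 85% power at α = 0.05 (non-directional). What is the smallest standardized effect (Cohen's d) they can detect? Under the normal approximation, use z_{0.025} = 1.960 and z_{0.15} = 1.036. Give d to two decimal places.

d_min ≈ 0.35

For a single sample (or paired design) of n = 74: d_min = (z_{α/2} + z_β)/√n.
z-sum = 1.960 + 1.036 = 2.996.
d_min = 2.996 / √74 = 2.996 / 8.602 = 0.348.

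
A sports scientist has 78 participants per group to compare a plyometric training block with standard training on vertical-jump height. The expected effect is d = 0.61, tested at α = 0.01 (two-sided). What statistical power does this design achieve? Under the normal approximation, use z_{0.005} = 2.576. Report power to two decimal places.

power ≈ 0.89

For two equal groups, power = Φ(d·√(n/2) − z_{α/2}).
d·√(n/2) = 0.61 × √(78/2) = 0.61 × 6.245 = 3.809.
z_β = 3.809 − 2.576 = 1.233.
Power = Φ(1.233) = 0.891.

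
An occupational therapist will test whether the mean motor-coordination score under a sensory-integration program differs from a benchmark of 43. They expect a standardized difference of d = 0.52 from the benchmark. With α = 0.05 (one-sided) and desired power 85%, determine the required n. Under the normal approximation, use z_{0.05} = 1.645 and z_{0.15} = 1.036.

For a one-sample test: n = ((z_{α} + z_β) / d)².
z_{α} + z_β = 1.645 + 1.036 = 2.681.
n = (2.681 / 0.52)² = 5.156² = 26.58.
Round up.

n = 27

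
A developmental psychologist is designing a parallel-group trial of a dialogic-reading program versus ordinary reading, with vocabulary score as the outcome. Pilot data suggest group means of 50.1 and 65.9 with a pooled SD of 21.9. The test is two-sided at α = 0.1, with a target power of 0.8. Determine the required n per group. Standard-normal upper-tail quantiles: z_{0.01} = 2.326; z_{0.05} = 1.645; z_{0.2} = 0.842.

Cohen's d = |M₁ − M₂| / SD_pooled = |50.1 − 65.9| / 21.9 = 15.8 / 21.9 = 0.721.
For two independent groups with equal n: n = 2·((z_{α/2} + z_β) / d)².
z_{α/2} + z_β = 1.645 + 0.842 = 2.487.
n = 2 × (2.487 / 0.721)² = 2 × 3.449² = 2 × 11.90 = 23.8.
Round up to the next whole participant.

n = 24 per group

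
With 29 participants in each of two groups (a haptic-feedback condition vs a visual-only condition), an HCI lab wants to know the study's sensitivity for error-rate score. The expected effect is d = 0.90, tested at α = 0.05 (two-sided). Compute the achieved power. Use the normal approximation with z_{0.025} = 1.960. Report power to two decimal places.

For two equal groups, power = Φ(d·√(n/2) − z_{α/2}).
d·√(n/2) = 0.90 × √(29/2) = 0.90 × 3.808 = 3.427.
z_β = 3.427 − 1.960 = 1.467.
Power = Φ(1.467) = 0.929.

power ≈ 0.93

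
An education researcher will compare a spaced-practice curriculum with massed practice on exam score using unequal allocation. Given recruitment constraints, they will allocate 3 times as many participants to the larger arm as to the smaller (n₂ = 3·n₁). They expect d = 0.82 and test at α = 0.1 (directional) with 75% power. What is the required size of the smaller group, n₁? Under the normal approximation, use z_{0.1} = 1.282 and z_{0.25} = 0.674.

n₁ = 8

With allocation ratio k = n₂/n₁ = 3, Var(x̄₁−x̄₂) = σ²(1/n₁ + 1/(k·n₁)) = σ²·(k+1)/(k·n₁).
So n₁ = (1 + 1/k)·((z_{α} + z_β)/d)² = 1.333 × (1.956/0.82)².
n₁ = 1.333 × 5.69 = 7.6.
Round up: n₁ = 8, giving n₂ = 3 × 8 = 24.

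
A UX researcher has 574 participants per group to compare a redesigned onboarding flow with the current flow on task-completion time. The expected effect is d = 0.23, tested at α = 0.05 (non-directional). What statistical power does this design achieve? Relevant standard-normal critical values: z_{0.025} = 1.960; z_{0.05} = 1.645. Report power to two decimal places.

For two equal groups, power = Φ(d·√(n/2) − z_{α/2}).
d·√(n/2) = 0.23 × √(574/2) = 0.23 × 16.941 = 3.896.
z_β = 3.896 − 1.960 = 1.936.
Power = Φ(1.936) = 0.974.

power ≈ 0.97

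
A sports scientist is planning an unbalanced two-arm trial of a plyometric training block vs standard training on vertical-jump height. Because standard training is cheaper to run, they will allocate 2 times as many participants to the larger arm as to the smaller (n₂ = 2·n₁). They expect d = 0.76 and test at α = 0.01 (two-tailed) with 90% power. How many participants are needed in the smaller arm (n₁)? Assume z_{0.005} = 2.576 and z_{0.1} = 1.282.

With allocation ratio k = n₂/n₁ = 2, Var(x̄₁−x̄₂) = σ²(1/n₁ + 1/(k·n₁)) = σ²·(k+1)/(k·n₁).
So n₁ = (1 + 1/k)·((z_{α/2} + z_β)/d)² = 1.500 × (3.858/0.76)².
n₁ = 1.500 × 25.77 = 38.7.
Round up: n₁ = 39, giving n₂ = 2 × 39 = 78.

n₁ = 39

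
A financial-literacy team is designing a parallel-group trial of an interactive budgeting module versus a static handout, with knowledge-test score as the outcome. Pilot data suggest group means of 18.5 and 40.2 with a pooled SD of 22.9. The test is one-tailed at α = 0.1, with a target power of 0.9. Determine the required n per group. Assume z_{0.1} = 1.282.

n = 15 per group

Cohen's d = |M₁ − M₂| / SD_pooled = |18.5 − 40.2| / 22.9 = 21.7 / 22.9 = 0.948.
For two independent groups with equal n: n = 2·((z_{α} + z_β) / d)².
z_{α} + z_β = 1.282 + 1.282 = 2.564.
n = 2 × (2.564 / 0.948)² = 2 × 2.705² = 2 × 7.32 = 14.6.
Round up to the next whole participant.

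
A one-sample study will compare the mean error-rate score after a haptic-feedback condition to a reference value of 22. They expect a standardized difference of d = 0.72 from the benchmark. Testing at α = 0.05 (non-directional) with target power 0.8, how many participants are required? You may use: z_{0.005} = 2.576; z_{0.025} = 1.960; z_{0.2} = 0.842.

For a one-sample test: n = ((z_{α/2} + z_β) / d)².
z_{α/2} + z_β = 1.960 + 0.842 = 2.802.
n = (2.802 / 0.72)² = 3.892² = 15.15.
Round up.

n = 16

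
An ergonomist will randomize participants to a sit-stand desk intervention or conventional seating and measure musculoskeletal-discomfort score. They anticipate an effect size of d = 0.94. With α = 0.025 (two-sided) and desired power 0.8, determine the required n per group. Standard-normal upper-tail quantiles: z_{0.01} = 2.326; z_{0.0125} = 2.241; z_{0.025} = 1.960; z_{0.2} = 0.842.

For two independent groups with equal n: n = 2·((z_{α/2} + z_β) / d)².
z_{α/2} + z_β = 2.241 + 0.842 = 3.083.
n = 2 × (3.083 / 0.94)² = 2 × 3.280² = 2 × 10.76 = 21.5.
Round up to the next whole participant.

n = 22 per group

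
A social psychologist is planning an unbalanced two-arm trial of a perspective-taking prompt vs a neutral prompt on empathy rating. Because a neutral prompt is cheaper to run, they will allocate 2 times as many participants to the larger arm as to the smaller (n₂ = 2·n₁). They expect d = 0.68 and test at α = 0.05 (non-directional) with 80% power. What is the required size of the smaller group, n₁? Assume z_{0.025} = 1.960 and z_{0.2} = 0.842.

With allocation ratio k = n₂/n₁ = 2, Var(x̄₁−x̄₂) = σ²(1/n₁ + 1/(k·n₁)) = σ²·(k+1)/(k·n₁).
So n₁ = (1 + 1/k)·((z_{α/2} + z_β)/d)² = 1.500 × (2.802/0.68)².
n₁ = 1.500 × 16.98 = 25.5.
Round up: n₁ = 26, giving n₂ = 2 × 26 = 52.

n₁ = 26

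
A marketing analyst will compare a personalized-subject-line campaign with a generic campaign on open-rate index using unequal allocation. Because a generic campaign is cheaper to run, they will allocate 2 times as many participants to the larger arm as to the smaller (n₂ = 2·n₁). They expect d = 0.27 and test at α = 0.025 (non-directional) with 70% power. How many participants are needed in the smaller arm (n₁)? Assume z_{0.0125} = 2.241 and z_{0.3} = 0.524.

n₁ = 158

With allocation ratio k = n₂/n₁ = 2, Var(x̄₁−x̄₂) = σ²(1/n₁ + 1/(k·n₁)) = σ²·(k+1)/(k·n₁).
So n₁ = (1 + 1/k)·((z_{α/2} + z_β)/d)² = 1.500 × (2.765/0.27)².
n₁ = 1.500 × 104.87 = 157.3.
Round up: n₁ = 158, giving n₂ = 2 × 158 = 316.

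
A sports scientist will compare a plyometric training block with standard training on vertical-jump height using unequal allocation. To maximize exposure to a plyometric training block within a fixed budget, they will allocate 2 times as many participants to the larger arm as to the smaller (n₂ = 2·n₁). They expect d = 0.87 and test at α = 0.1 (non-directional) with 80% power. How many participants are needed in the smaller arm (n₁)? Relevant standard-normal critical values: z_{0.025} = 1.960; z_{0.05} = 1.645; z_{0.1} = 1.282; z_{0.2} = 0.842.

n₁ = 13

With allocation ratio k = n₂/n₁ = 2, Var(x̄₁−x̄₂) = σ²(1/n₁ + 1/(k·n₁)) = σ²·(k+1)/(k·n₁).
So n₁ = (1 + 1/k)·((z_{α/2} + z_β)/d)² = 1.500 × (2.487/0.87)².
n₁ = 1.500 × 8.17 = 12.3.
Round up: n₁ = 13, giving n₂ = 2 × 13 = 26.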